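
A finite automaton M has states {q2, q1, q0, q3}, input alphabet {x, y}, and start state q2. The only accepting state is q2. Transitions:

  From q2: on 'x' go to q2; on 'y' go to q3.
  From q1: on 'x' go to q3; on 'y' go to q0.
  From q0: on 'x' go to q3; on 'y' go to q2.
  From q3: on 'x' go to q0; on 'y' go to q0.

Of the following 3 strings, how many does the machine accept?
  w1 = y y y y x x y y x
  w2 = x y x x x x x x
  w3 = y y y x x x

w1:
  start at q2
  read 'y': q2 → q3
  read 'y': q3 → q0
  read 'y': q0 → q2
  read 'y': q2 → q3
  read 'x': q3 → q0
  read 'x': q0 → q3
  read 'y': q3 → q0
  read 'y': q0 → q2
  read 'x': q2 → q2
  end q2, accepted
w2:
  start at q2
  read 'x': q2 → q2
  read 'y': q2 → q3
  read 'x': q3 → q0
  read 'x': q0 → q3
  read 'x': q3 → q0
  read 'x': q0 → q3
  read 'x': q3 → q0
  read 'x': q0 → q3
  end q3, rejected
w3:
  start at q2
  read 'y': q2 → q3
  read 'y': q3 → q0
  read 'y': q0 → q2
  read 'x': q2 → q2
  read 'x': q2 → q2
  read 'x': q2 → q2
  end q2, accepted

2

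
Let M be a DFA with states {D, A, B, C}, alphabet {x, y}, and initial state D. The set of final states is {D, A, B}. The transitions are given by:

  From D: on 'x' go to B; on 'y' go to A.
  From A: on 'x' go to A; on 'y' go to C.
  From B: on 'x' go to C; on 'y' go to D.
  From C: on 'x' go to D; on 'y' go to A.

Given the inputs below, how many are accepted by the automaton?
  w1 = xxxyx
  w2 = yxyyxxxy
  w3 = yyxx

2

w1: Trace: D -x-> B -x-> C -x-> D -y-> A -x-> A  → end A, accepted
w2: Trace: D -y-> A -x-> A -y-> C -y-> A -x-> A -x-> A -x-> A -y-> C  → end C, rejected
w3: Trace: D -y-> A -y-> C -x-> D -x-> B  → end B, accepted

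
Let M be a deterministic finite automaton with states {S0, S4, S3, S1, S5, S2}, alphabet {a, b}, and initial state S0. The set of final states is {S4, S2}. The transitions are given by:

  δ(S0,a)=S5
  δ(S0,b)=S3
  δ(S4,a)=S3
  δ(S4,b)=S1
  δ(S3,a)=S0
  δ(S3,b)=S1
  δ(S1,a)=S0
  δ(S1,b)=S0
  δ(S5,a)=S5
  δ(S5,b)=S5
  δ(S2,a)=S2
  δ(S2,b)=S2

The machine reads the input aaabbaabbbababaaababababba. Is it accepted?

start at S0
read 'a': S0 → S5
read 'a': S5 → S5
read 'a': S5 → S5
read 'b': S5 → S5
read 'b': S5 → S5
read 'a': S5 → S5
read 'a': S5 → S5
read 'b': S5 → S5
read 'b': S5 → S5
read 'b': S5 → S5
read 'a': S5 → S5
read 'b': S5 → S5
read 'a': S5 → S5
read 'b': S5 → S5
read 'a': S5 → S5
read 'a': S5 → S5
read 'a': S5 → S5
read 'b': S5 → S5
read 'a': S5 → S5
read 'b': S5 → S5
read 'a': S5 → S5
read 'b': S5 → S5
read 'a': S5 → S5
read 'b': S5 → S5
read 'b': S5 → S5
read 'a': S5 → S5
End state S5 is not accepting.

No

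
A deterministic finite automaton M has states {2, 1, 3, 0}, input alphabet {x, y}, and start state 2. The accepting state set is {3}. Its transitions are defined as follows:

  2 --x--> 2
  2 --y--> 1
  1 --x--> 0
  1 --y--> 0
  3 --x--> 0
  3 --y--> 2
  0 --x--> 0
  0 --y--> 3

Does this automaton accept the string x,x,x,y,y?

start at 2
read 'x': 2 → 2
read 'x': 2 → 2
read 'x': 2 → 2
read 'y': 2 → 1
read 'y': 1 → 0
End state 0 is not accepting.

No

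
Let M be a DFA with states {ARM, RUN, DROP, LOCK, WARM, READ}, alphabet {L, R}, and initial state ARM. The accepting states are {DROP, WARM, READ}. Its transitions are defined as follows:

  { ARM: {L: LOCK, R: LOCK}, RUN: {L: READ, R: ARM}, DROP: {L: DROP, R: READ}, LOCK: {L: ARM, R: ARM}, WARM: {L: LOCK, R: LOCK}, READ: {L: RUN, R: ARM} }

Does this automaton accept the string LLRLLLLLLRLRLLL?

No

Trace: ARM -L-> LOCK -L-> ARM -R-> LOCK -L-> ARM -L-> LOCK -L-> ARM -L-> LOCK -L-> ARM -L-> LOCK -R-> ARM -L-> LOCK -R-> ARM -L-> LOCK -L-> ARM -L-> LOCK
End state LOCK is not accepting.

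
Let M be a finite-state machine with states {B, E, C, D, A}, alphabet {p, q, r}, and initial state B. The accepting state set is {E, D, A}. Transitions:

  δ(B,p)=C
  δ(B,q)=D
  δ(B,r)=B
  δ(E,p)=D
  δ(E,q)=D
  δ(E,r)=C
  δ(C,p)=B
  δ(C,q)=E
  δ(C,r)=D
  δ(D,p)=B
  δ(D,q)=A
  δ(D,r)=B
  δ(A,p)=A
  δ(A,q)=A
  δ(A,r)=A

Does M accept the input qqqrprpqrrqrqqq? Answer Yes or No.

B → D → A → A → A → A → A → A → A → A → A → A → A → A → A → A
End state A is accepting.

Yes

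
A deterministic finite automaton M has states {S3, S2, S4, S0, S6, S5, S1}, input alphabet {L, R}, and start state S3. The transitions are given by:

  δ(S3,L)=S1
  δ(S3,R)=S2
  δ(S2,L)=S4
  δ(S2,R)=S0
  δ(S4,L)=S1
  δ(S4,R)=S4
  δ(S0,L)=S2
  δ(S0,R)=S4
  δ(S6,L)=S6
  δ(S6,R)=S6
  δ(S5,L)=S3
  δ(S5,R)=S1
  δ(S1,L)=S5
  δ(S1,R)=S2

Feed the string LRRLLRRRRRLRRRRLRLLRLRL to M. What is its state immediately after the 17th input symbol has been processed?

S2

start at S3
read 'L': S3 → S1
read 'R': S1 → S2
read 'R': S2 → S0
read 'L': S0 → S2
read 'L': S2 → S4
read 'R': S4 → S4
read 'R': S4 → S4
read 'R': S4 → S4
read 'R': S4 → S4
read 'R': S4 → S4
read 'L': S4 → S1
read 'R': S1 → S2
read 'R': S2 → S0
read 'R': S0 → S4
read 'R': S4 → S4
read 'L': S4 → S1
read 'R': S1 → S2
After 17 symbols: S2.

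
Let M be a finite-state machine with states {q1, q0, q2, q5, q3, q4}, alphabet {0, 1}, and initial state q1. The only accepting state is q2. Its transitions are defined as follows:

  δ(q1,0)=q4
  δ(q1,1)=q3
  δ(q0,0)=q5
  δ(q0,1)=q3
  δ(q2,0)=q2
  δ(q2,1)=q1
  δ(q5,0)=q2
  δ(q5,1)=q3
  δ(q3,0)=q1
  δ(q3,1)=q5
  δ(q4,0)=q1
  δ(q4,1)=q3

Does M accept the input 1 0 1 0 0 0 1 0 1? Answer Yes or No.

No

Trace: q1 -1-> q3 -0-> q1 -1-> q3 -0-> q1 -0-> q4 -0-> q1 -1-> q3 -0-> q1 -1-> q3
End state q3 is not accepting.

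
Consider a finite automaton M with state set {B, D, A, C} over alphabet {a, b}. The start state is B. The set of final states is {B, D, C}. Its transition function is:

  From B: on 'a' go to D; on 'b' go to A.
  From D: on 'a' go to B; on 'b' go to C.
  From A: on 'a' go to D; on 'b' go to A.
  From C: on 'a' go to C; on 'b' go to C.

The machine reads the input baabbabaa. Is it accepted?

start at B
read 'b': B → A
read 'a': A → D
read 'a': D → B
read 'b': B → A
read 'b': A → A
read 'a': A → D
read 'b': D → C
read 'a': C → C
read 'a': C → C
End state C is accepting.

Yes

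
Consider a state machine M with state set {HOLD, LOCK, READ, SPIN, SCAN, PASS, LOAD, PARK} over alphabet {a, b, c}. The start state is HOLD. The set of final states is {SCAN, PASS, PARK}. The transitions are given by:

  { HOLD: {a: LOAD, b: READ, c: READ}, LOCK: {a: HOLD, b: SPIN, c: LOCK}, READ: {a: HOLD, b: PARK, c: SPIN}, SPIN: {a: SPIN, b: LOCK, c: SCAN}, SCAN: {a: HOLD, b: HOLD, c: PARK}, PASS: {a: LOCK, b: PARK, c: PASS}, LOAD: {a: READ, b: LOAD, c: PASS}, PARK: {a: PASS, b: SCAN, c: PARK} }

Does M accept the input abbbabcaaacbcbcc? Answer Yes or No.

HOLD → LOAD → LOAD → LOAD → LOAD → READ → PARK → PARK → PASS → LOCK → HOLD → READ → PARK → PARK → SCAN → PARK → PARK
End state PARK is accepting.

Yes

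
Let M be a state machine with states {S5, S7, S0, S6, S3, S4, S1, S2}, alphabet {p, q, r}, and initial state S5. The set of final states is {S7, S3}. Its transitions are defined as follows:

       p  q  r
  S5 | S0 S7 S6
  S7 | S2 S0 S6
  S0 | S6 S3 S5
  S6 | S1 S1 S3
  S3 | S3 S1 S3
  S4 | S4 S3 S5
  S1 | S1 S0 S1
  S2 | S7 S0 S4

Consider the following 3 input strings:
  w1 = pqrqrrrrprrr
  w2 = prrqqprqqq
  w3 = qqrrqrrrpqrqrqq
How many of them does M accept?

1

w1: Trace: S5 -p-> S0 -q-> S3 -r-> S3 -q-> S1 -r-> S1 -r-> S1 -r-> S1 -r-> S1 -p-> S1 -r-> S1 -r-> S1 -r-> S1  → end S1, rejected
w2: Trace: S5 -p-> S0 -r-> S5 -r-> S6 -q-> S1 -q-> S0 -p-> S6 -r-> S3 -q-> S1 -q-> S0 -q-> S3  → end S3, accepted
w3: Trace: S5 -q-> S7 -q-> S0 -r-> S5 -r-> S6 -q-> S1 -r-> S1 -r-> S1 -r-> S1 -p-> S1 -q-> S0 -r-> S5 -q-> S7 -r-> S6 -q-> S1 -q-> S0  → end S0, rejected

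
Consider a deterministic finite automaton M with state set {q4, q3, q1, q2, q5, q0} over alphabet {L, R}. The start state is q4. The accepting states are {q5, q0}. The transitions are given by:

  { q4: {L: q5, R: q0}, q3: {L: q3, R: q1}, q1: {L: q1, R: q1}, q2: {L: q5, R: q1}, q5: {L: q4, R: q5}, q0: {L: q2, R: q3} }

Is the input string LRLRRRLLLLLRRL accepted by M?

Trace: q4 -L-> q5 -R-> q5 -L-> q4 -R-> q0 -R-> q3 -R-> q1 -L-> q1 -L-> q1 -L-> q1 -L-> q1 -L-> q1 -R-> q1 -R-> q1 -L-> q1
End state q1 is not accepting.

No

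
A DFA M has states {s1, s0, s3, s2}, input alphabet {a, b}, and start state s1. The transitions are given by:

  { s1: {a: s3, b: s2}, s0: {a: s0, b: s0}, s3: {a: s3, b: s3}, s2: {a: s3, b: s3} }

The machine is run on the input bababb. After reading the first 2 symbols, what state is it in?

s1 → s2 → s3
After 2 symbols: s3.

s3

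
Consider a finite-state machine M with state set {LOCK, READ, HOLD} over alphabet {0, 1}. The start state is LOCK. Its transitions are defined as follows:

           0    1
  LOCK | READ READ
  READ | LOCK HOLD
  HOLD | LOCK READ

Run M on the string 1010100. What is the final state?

Trace: LOCK -1-> READ -0-> LOCK -1-> READ -0-> LOCK -1-> READ -0-> LOCK -0-> READ

READ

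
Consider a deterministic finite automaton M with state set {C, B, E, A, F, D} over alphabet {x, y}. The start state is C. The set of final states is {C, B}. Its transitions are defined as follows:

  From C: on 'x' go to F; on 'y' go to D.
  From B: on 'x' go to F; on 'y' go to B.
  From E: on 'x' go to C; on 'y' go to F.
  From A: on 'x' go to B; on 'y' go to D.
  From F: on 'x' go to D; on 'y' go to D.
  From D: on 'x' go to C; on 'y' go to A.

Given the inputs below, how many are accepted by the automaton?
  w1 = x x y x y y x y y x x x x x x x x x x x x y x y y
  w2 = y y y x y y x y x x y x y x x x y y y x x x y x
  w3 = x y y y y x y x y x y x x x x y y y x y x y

2

w1: C → F → D → A → B → B → B → F → D → A → B → F → D → C → F → D → C → F → D → C → F → D → A → B → B → B  → end B, accepted
w2: C → D → A → D → C → D → A → B → B → F → D → A → B → B → F → D → C → D → A → D → C → F → D → A → B  → end B, accepted
w3: C → F → D → A → D → A → B → B → F → D → C → D → C → F → D → C → D → A → D → C → D → C → D  → end D, rejected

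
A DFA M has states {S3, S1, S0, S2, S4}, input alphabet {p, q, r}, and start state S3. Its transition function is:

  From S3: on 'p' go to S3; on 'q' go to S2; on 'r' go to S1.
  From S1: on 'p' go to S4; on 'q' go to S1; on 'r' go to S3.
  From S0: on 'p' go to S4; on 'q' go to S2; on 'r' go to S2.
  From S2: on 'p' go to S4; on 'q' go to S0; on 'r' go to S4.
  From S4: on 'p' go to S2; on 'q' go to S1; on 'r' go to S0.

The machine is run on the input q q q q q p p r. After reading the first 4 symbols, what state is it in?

S0

S3 → S2 → S0 → S2 → S0
After 4 symbols: S0.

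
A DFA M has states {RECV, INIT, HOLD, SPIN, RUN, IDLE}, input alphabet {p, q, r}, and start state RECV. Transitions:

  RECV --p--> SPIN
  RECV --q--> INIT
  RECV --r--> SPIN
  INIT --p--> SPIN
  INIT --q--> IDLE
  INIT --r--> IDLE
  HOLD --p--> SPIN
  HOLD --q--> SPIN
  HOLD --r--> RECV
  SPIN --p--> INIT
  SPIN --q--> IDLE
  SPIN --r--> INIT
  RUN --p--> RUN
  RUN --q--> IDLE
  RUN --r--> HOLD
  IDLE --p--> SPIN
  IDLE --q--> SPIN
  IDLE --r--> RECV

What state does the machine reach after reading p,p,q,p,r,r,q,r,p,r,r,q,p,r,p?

Trace: RECV -p-> SPIN -p-> INIT -q-> IDLE -p-> SPIN -r-> INIT -r-> IDLE -q-> SPIN -r-> INIT -p-> SPIN -r-> INIT -r-> IDLE -q-> SPIN -p-> INIT -r-> IDLE -p-> SPIN

SPIN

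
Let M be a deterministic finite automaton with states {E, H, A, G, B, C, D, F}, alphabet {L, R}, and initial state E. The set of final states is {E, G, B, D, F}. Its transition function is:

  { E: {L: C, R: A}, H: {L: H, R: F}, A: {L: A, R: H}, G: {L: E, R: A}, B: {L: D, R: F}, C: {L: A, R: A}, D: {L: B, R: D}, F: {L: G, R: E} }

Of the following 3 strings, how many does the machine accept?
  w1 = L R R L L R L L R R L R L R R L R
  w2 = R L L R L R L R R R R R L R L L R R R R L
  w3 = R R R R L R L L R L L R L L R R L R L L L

w1: Trace: E -L-> C -R-> A -R-> H -L-> H -L-> H -R-> F -L-> G -L-> E -R-> A -R-> H -L-> H -R-> F -L-> G -R-> A -R-> H -L-> H -R-> F  → end F, accepted
w2: Trace: E -R-> A -L-> A -L-> A -R-> H -L-> H -R-> F -L-> G -R-> A -R-> H -R-> F -R-> E -R-> A -L-> A -R-> H -L-> H -L-> H -R-> F -R-> E -R-> A -R-> H -L-> H  → end H, rejected
w3: Trace: E -R-> A -R-> H -R-> F -R-> E -L-> C -R-> A -L-> A -L-> A -R-> H -L-> H -L-> H -R-> F -L-> G -L-> E -R-> A -R-> H -L-> H -R-> F -L-> G -L-> E -L-> C  → end C, rejected

1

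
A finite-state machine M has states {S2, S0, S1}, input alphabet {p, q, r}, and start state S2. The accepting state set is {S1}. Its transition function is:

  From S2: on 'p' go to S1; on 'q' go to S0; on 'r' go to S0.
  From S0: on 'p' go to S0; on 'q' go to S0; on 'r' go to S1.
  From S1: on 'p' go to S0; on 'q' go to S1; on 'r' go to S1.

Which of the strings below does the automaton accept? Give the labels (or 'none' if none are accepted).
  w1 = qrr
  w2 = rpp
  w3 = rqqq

w1

w1: Trace: S2 -q-> S0 -r-> S1 -r-> S1  → end S1, accepted
w2: Trace: S2 -r-> S0 -p-> S0 -p-> S0  → end S0, rejected
w3: Trace: S2 -r-> S0 -q-> S0 -q-> S0 -q-> S0  → end S0, rejected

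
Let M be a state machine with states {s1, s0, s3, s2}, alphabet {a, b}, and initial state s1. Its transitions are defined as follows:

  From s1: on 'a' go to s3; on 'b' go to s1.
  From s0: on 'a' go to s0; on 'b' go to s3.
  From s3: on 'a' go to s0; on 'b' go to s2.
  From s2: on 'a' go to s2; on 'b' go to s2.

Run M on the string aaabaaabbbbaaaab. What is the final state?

s2

s1 → s3 → s0 → s0 → s3 → s0 → s0 → s0 → s3 → s2 → s2 → s2 → s2 → s2 → s2 → s2 → s2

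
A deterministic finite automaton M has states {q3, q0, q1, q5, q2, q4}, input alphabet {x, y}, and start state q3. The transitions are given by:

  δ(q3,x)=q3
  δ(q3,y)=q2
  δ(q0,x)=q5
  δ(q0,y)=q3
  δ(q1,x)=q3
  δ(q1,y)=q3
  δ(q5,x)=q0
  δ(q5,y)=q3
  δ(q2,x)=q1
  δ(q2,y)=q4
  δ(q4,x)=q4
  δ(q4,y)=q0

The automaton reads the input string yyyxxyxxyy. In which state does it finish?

q4

start at q3
read 'y': q3 → q2
read 'y': q2 → q4
read 'y': q4 → q0
read 'x': q0 → q5
read 'x': q5 → q0
read 'y': q0 → q3
read 'x': q3 → q3
read 'x': q3 → q3
read 'y': q3 → q2
read 'y': q2 → q4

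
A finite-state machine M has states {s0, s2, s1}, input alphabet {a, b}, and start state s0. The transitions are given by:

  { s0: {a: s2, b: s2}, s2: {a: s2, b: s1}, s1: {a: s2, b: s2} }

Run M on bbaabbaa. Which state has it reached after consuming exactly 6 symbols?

s2

Trace: s0 -b-> s2 -b-> s1 -a-> s2 -a-> s2 -b-> s1 -b-> s2
After 6 symbols: s2.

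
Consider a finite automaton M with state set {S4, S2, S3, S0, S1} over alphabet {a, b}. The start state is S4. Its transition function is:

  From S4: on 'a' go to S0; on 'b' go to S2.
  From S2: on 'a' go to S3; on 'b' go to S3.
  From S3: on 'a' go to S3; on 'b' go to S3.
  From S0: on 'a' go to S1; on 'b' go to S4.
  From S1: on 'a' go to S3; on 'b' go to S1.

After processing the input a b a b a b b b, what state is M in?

Trace: S4 -a-> S0 -b-> S4 -a-> S0 -b-> S4 -a-> S0 -b-> S4 -b-> S2 -b-> S3

S3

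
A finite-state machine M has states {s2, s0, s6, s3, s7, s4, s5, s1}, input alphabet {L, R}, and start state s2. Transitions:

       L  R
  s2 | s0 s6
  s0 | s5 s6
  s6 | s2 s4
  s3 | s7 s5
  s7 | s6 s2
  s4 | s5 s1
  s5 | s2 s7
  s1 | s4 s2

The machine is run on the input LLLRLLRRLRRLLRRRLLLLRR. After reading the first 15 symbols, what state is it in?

start at s2
read 'L': s2 → s0
read 'L': s0 → s5
read 'L': s5 → s2
read 'R': s2 → s6
read 'L': s6 → s2
read 'L': s2 → s0
read 'R': s0 → s6
read 'R': s6 → s4
read 'L': s4 → s5
read 'R': s5 → s7
read 'R': s7 → s2
read 'L': s2 → s0
read 'L': s0 → s5
read 'R': s5 → s7
read 'R': s7 → s2
After 15 symbols: s2.

s2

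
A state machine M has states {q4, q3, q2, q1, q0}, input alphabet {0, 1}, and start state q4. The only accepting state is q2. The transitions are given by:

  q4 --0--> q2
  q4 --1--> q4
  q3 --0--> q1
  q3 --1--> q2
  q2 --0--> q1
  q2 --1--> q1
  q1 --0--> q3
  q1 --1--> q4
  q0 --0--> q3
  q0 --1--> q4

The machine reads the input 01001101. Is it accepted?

q4 → q2 → q1 → q3 → q1 → q4 → q4 → q2 → q1
End state q1 is not accepting.

No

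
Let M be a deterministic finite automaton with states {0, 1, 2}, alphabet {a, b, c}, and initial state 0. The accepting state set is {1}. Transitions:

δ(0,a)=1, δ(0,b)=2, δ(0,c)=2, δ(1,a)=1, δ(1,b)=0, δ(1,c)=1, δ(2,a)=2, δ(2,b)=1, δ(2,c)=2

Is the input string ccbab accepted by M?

No

0 → 2 → 2 → 1 → 1 → 0
End state 0 is not accepting.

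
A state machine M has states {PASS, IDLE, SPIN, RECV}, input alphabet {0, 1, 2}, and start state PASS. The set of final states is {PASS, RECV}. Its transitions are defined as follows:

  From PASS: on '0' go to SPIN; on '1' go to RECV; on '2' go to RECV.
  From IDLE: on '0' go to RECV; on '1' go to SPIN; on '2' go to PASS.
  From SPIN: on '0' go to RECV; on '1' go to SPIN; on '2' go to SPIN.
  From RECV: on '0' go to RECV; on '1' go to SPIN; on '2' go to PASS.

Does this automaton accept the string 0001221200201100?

Yes

start at PASS
read '0': PASS → SPIN
read '0': SPIN → RECV
read '0': RECV → RECV
read '1': RECV → SPIN
read '2': SPIN → SPIN
read '2': SPIN → SPIN
read '1': SPIN → SPIN
read '2': SPIN → SPIN
read '0': SPIN → RECV
read '0': RECV → RECV
read '2': RECV → PASS
read '0': PASS → SPIN
read '1': SPIN → SPIN
read '1': SPIN → SPIN
read '0': SPIN → RECV
read '0': RECV → RECV
End state RECV is accepting.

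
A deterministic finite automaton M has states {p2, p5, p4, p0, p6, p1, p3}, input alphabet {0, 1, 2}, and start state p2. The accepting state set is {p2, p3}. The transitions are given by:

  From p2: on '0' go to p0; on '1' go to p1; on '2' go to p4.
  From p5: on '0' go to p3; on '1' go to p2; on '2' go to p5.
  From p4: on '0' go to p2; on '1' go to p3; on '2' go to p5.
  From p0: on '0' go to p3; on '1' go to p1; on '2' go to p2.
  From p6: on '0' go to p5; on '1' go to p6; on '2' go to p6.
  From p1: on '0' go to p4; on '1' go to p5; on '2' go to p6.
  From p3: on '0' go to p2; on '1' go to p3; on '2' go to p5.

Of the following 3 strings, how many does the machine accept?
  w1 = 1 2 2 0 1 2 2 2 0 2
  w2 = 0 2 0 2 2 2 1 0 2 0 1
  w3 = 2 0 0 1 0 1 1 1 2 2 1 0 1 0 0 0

0

w1: Trace: p2 -1-> p1 -2-> p6 -2-> p6 -0-> p5 -1-> p2 -2-> p4 -2-> p5 -2-> p5 -0-> p3 -2-> p5  → end p5, rejected
w2: Trace: p2 -0-> p0 -2-> p2 -0-> p0 -2-> p2 -2-> p4 -2-> p5 -1-> p2 -0-> p0 -2-> p2 -0-> p0 -1-> p1  → end p1, rejected
w3: Trace: p2 -2-> p4 -0-> p2 -0-> p0 -1-> p1 -0-> p4 -1-> p3 -1-> p3 -1-> p3 -2-> p5 -2-> p5 -1-> p2 -0-> p0 -1-> p1 -0-> p4 -0-> p2 -0-> p0  → end p0, rejected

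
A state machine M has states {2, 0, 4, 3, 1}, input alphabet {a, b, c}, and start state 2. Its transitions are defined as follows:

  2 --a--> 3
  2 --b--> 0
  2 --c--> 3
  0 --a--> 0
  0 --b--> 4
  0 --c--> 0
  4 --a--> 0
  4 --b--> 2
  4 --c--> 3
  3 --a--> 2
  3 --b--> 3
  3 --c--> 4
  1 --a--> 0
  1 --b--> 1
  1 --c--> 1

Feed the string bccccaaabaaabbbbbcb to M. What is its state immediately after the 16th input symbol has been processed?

4

2 → 0 → 0 → 0 → 0 → 0 → 0 → 0 → 0 → 4 → 0 → 0 → 0 → 4 → 2 → 0 → 4
After 16 symbols: 4.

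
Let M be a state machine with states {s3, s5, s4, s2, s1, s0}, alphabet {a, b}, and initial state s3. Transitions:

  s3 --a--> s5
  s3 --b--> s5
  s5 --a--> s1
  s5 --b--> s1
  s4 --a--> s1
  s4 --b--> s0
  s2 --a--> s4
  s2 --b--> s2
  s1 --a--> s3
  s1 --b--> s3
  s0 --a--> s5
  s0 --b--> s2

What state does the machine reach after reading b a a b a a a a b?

s3

Trace: s3 -b-> s5 -a-> s1 -a-> s3 -b-> s5 -a-> s1 -a-> s3 -a-> s5 -a-> s1 -b-> s3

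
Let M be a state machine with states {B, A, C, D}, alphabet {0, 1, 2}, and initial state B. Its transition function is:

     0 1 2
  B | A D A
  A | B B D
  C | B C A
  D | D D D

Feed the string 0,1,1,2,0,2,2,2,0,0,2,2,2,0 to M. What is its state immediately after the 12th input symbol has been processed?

B → A → B → D → D → D → D → D → D → D → D → D → D
After 12 symbols: D.

D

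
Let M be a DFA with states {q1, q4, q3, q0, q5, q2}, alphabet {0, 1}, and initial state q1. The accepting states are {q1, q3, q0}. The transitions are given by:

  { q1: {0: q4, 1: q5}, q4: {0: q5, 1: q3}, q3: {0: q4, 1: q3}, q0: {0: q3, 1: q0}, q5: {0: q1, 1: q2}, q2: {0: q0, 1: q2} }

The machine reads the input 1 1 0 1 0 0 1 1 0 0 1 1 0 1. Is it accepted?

Yes

start at q1
read '1': q1 → q5
read '1': q5 → q2
read '0': q2 → q0
read '1': q0 → q0
read '0': q0 → q3
read '0': q3 → q4
read '1': q4 → q3
read '1': q3 → q3
read '0': q3 → q4
read '0': q4 → q5
read '1': q5 → q2
read '1': q2 → q2
read '0': q2 → q0
read '1': q0 → q0
End state q0 is accepting.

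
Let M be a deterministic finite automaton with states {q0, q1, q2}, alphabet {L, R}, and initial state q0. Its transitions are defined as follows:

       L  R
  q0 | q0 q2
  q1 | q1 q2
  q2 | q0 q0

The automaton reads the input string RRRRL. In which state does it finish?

q0

q0 → q2 → q0 → q2 → q0 → q0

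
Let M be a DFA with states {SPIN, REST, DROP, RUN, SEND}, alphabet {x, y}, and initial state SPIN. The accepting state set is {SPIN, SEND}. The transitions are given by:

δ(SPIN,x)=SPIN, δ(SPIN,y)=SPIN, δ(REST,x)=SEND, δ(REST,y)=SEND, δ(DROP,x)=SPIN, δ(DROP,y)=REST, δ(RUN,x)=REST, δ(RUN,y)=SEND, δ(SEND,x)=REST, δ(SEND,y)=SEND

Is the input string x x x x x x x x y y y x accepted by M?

Yes

SPIN → SPIN → SPIN → SPIN → SPIN → SPIN → SPIN → SPIN → SPIN → SPIN → SPIN → SPIN → SPIN
End state SPIN is accepting.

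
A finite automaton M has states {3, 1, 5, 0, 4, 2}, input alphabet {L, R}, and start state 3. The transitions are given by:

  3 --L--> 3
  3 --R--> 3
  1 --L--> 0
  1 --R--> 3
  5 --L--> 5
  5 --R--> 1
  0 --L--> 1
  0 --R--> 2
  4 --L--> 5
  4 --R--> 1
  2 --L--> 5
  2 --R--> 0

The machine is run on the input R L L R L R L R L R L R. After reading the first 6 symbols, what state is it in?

3

start at 3
read 'R': 3 → 3
read 'L': 3 → 3
read 'L': 3 → 3
read 'R': 3 → 3
read 'L': 3 → 3
read 'R': 3 → 3
After 6 symbols: 3.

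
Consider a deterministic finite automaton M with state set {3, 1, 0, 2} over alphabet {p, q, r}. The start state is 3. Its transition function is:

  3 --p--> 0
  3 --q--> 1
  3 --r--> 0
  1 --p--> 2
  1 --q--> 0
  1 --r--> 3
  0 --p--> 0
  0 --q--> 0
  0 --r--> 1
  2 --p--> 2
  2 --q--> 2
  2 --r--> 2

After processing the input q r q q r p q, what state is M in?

Trace: 3 -q-> 1 -r-> 3 -q-> 1 -q-> 0 -r-> 1 -p-> 2 -q-> 2

2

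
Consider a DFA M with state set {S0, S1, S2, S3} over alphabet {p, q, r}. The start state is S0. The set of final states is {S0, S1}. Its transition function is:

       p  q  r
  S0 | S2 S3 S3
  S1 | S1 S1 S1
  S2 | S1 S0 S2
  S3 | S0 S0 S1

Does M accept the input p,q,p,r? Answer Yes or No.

No

start at S0
read 'p': S0 → S2
read 'q': S2 → S0
read 'p': S0 → S2
read 'r': S2 → S2
End state S2 is not accepting.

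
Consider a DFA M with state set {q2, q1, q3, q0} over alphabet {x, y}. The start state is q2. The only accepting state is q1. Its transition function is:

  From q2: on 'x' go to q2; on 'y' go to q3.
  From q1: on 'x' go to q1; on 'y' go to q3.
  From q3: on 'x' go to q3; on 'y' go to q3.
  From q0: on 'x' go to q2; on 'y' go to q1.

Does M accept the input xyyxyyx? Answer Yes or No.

Trace: q2 -x-> q2 -y-> q3 -y-> q3 -x-> q3 -y-> q3 -y-> q3 -x-> q3
End state q3 is not accepting.

No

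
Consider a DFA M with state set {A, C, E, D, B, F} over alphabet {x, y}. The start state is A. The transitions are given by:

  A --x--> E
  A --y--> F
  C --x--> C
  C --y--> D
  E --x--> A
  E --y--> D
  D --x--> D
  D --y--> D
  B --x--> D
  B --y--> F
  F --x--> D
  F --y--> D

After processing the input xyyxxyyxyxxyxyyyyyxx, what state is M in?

D

A → E → D → D → D → D → D → D → D → D → D → D → D → D → D → D → D → D → D → D → D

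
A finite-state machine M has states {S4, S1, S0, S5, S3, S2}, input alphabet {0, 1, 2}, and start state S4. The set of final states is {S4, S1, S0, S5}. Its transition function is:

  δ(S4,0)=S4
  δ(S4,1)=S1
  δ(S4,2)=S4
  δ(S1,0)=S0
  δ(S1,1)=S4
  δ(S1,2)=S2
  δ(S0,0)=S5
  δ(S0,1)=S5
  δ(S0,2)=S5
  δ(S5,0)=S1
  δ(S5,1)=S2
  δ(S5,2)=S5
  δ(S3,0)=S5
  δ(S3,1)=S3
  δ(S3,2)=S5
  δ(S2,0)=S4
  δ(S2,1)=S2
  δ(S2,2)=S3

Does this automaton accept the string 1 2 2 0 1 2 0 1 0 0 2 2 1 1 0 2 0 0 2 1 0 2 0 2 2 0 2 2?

start at S4
read '1': S4 → S1
read '2': S1 → S2
read '2': S2 → S3
read '0': S3 → S5
read '1': S5 → S2
read '2': S2 → S3
read '0': S3 → S5
read '1': S5 → S2
read '0': S2 → S4
read '0': S4 → S4
read '2': S4 → S4
read '2': S4 → S4
read '1': S4 → S1
read '1': S1 → S4
read '0': S4 → S4
read '2': S4 → S4
read '0': S4 → S4
read '0': S4 → S4
read '2': S4 → S4
read '1': S4 → S1
read '0': S1 → S0
read '2': S0 → S5
read '0': S5 → S1
read '2': S1 → S2
read '2': S2 → S3
read '0': S3 → S5
read '2': S5 → S5
read '2': S5 → S5
End state S5 is accepting.

Yes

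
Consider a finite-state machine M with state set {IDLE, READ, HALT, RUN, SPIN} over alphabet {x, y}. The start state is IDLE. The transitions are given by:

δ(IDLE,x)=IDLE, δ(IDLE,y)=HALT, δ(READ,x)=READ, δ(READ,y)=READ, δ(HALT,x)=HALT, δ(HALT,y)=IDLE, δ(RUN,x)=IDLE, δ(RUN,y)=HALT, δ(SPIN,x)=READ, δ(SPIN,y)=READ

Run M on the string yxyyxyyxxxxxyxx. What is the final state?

IDLE

IDLE → HALT → HALT → IDLE → HALT → HALT → IDLE → HALT → HALT → HALT → HALT → HALT → HALT → IDLE → IDLE → IDLE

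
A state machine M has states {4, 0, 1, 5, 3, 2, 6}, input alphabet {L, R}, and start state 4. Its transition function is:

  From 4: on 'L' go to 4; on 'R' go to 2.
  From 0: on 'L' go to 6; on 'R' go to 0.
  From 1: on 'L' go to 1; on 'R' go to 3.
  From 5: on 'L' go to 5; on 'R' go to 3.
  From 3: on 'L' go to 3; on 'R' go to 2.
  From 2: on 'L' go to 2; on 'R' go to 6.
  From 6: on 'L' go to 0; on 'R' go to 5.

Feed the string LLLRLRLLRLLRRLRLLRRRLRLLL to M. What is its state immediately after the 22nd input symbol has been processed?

6

start at 4
read 'L': 4 → 4
read 'L': 4 → 4
read 'L': 4 → 4
read 'R': 4 → 2
read 'L': 2 → 2
read 'R': 2 → 6
read 'L': 6 → 0
read 'L': 0 → 6
read 'R': 6 → 5
read 'L': 5 → 5
read 'L': 5 → 5
read 'R': 5 → 3
read 'R': 3 → 2
read 'L': 2 → 2
read 'R': 2 → 6
read 'L': 6 → 0
read 'L': 0 → 6
read 'R': 6 → 5
read 'R': 5 → 3
read 'R': 3 → 2
read 'L': 2 → 2
read 'R': 2 → 6
After 22 symbols: 6.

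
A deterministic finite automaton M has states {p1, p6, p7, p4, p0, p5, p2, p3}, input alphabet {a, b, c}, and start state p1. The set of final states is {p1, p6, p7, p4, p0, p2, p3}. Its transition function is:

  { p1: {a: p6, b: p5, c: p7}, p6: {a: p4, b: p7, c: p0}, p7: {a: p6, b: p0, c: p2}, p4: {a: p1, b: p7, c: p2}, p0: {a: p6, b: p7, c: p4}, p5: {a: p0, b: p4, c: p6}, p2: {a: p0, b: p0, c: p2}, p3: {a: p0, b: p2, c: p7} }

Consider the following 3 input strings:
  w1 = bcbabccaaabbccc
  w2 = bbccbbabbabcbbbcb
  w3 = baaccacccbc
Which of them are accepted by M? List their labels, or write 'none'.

w1: p1 → p5 → p6 → p7 → p6 → p7 → p2 → p2 → p0 → p6 → p4 → p7 → p0 → p4 → p2 → p2  → end p2, accepted
w2: p1 → p5 → p4 → p2 → p2 → p0 → p7 → p6 → p7 → p0 → p6 → p7 → p2 → p0 → p7 → p0 → p4 → p7  → end p7, accepted
w3: p1 → p5 → p0 → p6 → p0 → p4 → p1 → p7 → p2 → p2 → p0 → p4  → end p4, accepted

w1, w2, w3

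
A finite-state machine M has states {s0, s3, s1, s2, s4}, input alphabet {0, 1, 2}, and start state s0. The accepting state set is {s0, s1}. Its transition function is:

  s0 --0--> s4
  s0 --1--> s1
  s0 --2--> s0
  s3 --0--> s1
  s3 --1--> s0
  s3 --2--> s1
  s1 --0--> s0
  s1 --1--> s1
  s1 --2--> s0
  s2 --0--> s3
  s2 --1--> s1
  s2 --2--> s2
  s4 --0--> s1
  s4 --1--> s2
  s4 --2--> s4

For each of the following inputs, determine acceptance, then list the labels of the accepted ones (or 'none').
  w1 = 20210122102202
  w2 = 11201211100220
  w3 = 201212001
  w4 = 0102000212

w1:
  start at s0
  read '2': s0 → s0
  read '0': s0 → s4
  read '2': s4 → s4
  read '1': s4 → s2
  read '0': s2 → s3
  read '1': s3 → s0
  read '2': s0 → s0
  read '2': s0 → s0
  read '1': s0 → s1
  read '0': s1 → s0
  read '2': s0 → s0
  read '2': s0 → s0
  read '0': s0 → s4
  read '2': s4 → s4
  end s4, rejected
w2:
  start at s0
  read '1': s0 → s1
  read '1': s1 → s1
  read '2': s1 → s0
  read '0': s0 → s4
  read '1': s4 → s2
  read '2': s2 → s2
  read '1': s2 → s1
  read '1': s1 → s1
  read '1': s1 → s1
  read '0': s1 → s0
  read '0': s0 → s4
  read '2': s4 → s4
  read '2': s4 → s4
  read '0': s4 → s1
  end s1, accepted
w3:
  start at s0
  read '2': s0 → s0
  read '0': s0 → s4
  read '1': s4 → s2
  read '2': s2 → s2
  read '1': s2 → s1
  read '2': s1 → s0
  read '0': s0 → s4
  read '0': s4 → s1
  read '1': s1 → s1
  end s1, accepted
w4:
  start at s0
  read '0': s0 → s4
  read '1': s4 → s2
  read '0': s2 → s3
  read '2': s3 → s1
  read '0': s1 → s0
  read '0': s0 → s4
  read '0': s4 → s1
  read '2': s1 → s0
  read '1': s0 → s1
  read '2': s1 → s0
  end s0, accepted

w2, w3, w4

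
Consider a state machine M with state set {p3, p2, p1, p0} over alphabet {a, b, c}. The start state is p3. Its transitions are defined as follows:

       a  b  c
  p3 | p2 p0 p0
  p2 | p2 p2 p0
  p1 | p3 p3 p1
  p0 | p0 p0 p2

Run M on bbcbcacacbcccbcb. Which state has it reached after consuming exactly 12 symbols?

p0

start at p3
read 'b': p3 → p0
read 'b': p0 → p0
read 'c': p0 → p2
read 'b': p2 → p2
read 'c': p2 → p0
read 'a': p0 → p0
read 'c': p0 → p2
read 'a': p2 → p2
read 'c': p2 → p0
read 'b': p0 → p0
read 'c': p0 → p2
read 'c': p2 → p0
After 12 symbols: p0.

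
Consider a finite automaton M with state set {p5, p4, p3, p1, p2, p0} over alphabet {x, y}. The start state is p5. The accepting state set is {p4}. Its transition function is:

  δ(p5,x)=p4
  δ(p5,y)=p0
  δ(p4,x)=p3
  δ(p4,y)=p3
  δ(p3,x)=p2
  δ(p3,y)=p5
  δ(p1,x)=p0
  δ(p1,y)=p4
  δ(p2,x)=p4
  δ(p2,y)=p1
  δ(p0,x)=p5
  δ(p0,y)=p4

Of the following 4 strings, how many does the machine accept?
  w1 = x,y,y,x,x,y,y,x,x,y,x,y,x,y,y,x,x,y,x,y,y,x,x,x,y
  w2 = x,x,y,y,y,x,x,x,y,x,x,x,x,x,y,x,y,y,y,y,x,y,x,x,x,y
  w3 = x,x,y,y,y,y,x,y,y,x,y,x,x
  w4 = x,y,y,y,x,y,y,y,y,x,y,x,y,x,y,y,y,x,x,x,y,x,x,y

w1: p5 → p4 → p3 → p5 → p4 → p3 → p5 → p0 → p5 → p4 → p3 → p2 → p1 → p0 → p4 → p3 → p2 → p4 → p3 → p2 → p1 → p4 → p3 → p2 → p4 → p3  → end p3, rejected
w2: p5 → p4 → p3 → p5 → p0 → p4 → p3 → p2 → p4 → p3 → p2 → p4 → p3 → p2 → p4 → p3 → p2 → p1 → p4 → p3 → p5 → p4 → p3 → p2 → p4 → p3 → p5  → end p5, rejected
w3: p5 → p4 → p3 → p5 → p0 → p4 → p3 → p2 → p1 → p4 → p3 → p5 → p4 → p3  → end p3, rejected
w4: p5 → p4 → p3 → p5 → p0 → p5 → p0 → p4 → p3 → p5 → p4 → p3 → p2 → p1 → p0 → p4 → p3 → p5 → p4 → p3 → p2 → p1 → p0 → p5 → p0  → end p0, rejected

0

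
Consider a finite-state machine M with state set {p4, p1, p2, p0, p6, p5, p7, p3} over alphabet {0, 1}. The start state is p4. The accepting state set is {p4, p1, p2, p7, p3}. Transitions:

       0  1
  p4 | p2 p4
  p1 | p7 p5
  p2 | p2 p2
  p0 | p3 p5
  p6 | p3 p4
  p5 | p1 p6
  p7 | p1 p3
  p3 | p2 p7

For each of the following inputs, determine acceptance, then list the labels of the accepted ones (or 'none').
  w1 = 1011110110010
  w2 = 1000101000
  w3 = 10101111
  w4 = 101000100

w1: p4 → p4 → p2 → p2 → p2 → p2 → p2 → p2 → p2 → p2 → p2 → p2 → p2 → p2  → end p2, accepted
w2: p4 → p4 → p2 → p2 → p2 → p2 → p2 → p2 → p2 → p2 → p2  → end p2, accepted
w3: p4 → p4 → p2 → p2 → p2 → p2 → p2 → p2 → p2  → end p2, accepted
w4: p4 → p4 → p2 → p2 → p2 → p2 → p2 → p2 → p2 → p2  → end p2, accepted

w1, w2, w3, w4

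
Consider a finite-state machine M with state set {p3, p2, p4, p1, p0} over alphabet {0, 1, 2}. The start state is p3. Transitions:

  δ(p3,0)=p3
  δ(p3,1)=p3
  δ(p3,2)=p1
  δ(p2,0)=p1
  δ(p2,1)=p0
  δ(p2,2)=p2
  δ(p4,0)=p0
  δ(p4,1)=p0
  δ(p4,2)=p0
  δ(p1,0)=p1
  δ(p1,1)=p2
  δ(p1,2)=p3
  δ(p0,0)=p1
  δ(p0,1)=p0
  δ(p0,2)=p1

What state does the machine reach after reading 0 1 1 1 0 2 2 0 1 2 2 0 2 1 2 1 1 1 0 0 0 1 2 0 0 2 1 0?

Trace: p3 -0-> p3 -1-> p3 -1-> p3 -1-> p3 -0-> p3 -2-> p1 -2-> p3 -0-> p3 -1-> p3 -2-> p1 -2-> p3 -0-> p3 -2-> p1 -1-> p2 -2-> p2 -1-> p0 -1-> p0 -1-> p0 -0-> p1 -0-> p1 -0-> p1 -1-> p2 -2-> p2 -0-> p1 -0-> p1 -2-> p3 -1-> p3 -0-> p3

p3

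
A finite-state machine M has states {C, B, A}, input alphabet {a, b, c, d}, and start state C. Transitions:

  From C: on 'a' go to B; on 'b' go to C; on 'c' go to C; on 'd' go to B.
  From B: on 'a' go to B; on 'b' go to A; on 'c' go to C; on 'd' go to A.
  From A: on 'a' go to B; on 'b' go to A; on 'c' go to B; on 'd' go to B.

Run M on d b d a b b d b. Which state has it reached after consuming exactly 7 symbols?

Trace: C -d-> B -b-> A -d-> B -a-> B -b-> A -b-> A -d-> B
After 7 symbols: B.

B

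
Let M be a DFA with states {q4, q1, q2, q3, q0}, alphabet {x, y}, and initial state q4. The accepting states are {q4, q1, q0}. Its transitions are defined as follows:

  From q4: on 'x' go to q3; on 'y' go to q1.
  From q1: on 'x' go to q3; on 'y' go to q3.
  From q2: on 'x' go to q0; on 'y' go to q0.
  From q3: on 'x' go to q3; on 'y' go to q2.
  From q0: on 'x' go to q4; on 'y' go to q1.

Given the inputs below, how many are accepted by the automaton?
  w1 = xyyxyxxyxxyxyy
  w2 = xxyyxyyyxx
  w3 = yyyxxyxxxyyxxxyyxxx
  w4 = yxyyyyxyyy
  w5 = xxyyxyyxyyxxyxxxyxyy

w1:
  start at q4
  read 'x': q4 → q3
  read 'y': q3 → q2
  read 'y': q2 → q0
  read 'x': q0 → q4
  read 'y': q4 → q1
  read 'x': q1 → q3
  read 'x': q3 → q3
  read 'y': q3 → q2
  read 'x': q2 → q0
  read 'x': q0 → q4
  read 'y': q4 → q1
  read 'x': q1 → q3
  read 'y': q3 → q2
  read 'y': q2 → q0
  end q0, accepted
w2:
  start at q4
  read 'x': q4 → q3
  read 'x': q3 → q3
  read 'y': q3 → q2
  read 'y': q2 → q0
  read 'x': q0 → q4
  read 'y': q4 → q1
  read 'y': q1 → q3
  read 'y': q3 → q2
  read 'x': q2 → q0
  read 'x': q0 → q4
  end q4, accepted
w3:
  start at q4
  read 'y': q4 → q1
  read 'y': q1 → q3
  read 'y': q3 → q2
  read 'x': q2 → q0
  read 'x': q0 → q4
  read 'y': q4 → q1
  read 'x': q1 → q3
  read 'x': q3 → q3
  read 'x': q3 → q3
  read 'y': q3 → q2
  read 'y': q2 → q0
  read 'x': q0 → q4
  read 'x': q4 → q3
  read 'x': q3 → q3
  read 'y': q3 → q2
  read 'y': q2 → q0
  read 'x': q0 → q4
  read 'x': q4 → q3
  read 'x': q3 → q3
  end q3, rejected
w4:
  start at q4
  read 'y': q4 → q1
  read 'x': q1 → q3
  read 'y': q3 → q2
  read 'y': q2 → q0
  read 'y': q0 → q1
  read 'y': q1 → q3
  read 'x': q3 → q3
  read 'y': q3 → q2
  read 'y': q2 → q0
  read 'y': q0 → q1
  end q1, accepted
w5:
  start at q4
  read 'x': q4 → q3
  read 'x': q3 → q3
  read 'y': q3 → q2
  read 'y': q2 → q0
  read 'x': q0 → q4
  read 'y': q4 → q1
  read 'y': q1 → q3
  read 'x': q3 → q3
  read 'y': q3 → q2
  read 'y': q2 → q0
  read 'x': q0 → q4
  read 'x': q4 → q3
  read 'y': q3 → q2
  read 'x': q2 → q0
  read 'x': q0 → q4
  read 'x': q4 → q3
  read 'y': q3 → q2
  read 'x': q2 → q0
  read 'y': q0 → q1
  read 'y': q1 → q3
  end q3, rejected

3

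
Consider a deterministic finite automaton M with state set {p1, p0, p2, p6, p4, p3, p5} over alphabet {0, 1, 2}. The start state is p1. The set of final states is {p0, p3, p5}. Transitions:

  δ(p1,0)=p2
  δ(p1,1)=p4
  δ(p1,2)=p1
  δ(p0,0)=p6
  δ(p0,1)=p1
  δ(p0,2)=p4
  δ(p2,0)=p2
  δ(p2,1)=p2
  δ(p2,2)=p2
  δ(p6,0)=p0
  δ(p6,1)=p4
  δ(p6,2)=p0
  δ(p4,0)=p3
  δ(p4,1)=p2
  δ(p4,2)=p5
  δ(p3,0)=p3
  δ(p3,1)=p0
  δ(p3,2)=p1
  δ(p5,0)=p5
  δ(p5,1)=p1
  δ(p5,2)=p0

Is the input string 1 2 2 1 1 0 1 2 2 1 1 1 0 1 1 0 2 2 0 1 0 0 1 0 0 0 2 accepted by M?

Trace: p1 -1-> p4 -2-> p5 -2-> p0 -1-> p1 -1-> p4 -0-> p3 -1-> p0 -2-> p4 -2-> p5 -1-> p1 -1-> p4 -1-> p2 -0-> p2 -1-> p2 -1-> p2 -0-> p2 -2-> p2 -2-> p2 -0-> p2 -1-> p2 -0-> p2 -0-> p2 -1-> p2 -0-> p2 -0-> p2 -0-> p2 -2-> p2
End state p2 is not accepting.

No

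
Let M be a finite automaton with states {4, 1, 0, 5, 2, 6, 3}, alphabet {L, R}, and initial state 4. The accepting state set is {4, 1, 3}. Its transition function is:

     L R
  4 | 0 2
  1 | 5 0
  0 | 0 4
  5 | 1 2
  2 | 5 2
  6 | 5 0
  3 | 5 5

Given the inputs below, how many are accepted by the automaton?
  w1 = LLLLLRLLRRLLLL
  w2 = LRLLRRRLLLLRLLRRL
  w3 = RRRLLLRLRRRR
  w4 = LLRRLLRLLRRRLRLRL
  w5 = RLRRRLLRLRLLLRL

1

w1:
  start at 4
  read 'L': 4 → 0
  read 'L': 0 → 0
  read 'L': 0 → 0
  read 'L': 0 → 0
  read 'L': 0 → 0
  read 'R': 0 → 4
  read 'L': 4 → 0
  read 'L': 0 → 0
  read 'R': 0 → 4
  read 'R': 4 → 2
  read 'L': 2 → 5
  read 'L': 5 → 1
  read 'L': 1 → 5
  read 'L': 5 → 1
  end 1, accepted
w2:
  start at 4
  read 'L': 4 → 0
  read 'R': 0 → 4
  read 'L': 4 → 0
  read 'L': 0 → 0
  read 'R': 0 → 4
  read 'R': 4 → 2
  read 'R': 2 → 2
  read 'L': 2 → 5
  read 'L': 5 → 1
  read 'L': 1 → 5
  read 'L': 5 → 1
  read 'R': 1 → 0
  read 'L': 0 → 0
  read 'L': 0 → 0
  read 'R': 0 → 4
  read 'R': 4 → 2
  read 'L': 2 → 5
  end 5, rejected
w3:
  start at 4
  read 'R': 4 → 2
  read 'R': 2 → 2
  read 'R': 2 → 2
  read 'L': 2 → 5
  read 'L': 5 → 1
  read 'L': 1 → 5
  read 'R': 5 → 2
  read 'L': 2 → 5
  read 'R': 5 → 2
  read 'R': 2 → 2
  read 'R': 2 → 2
  read 'R': 2 → 2
  end 2, rejected
w4:
  start at 4
  read 'L': 4 → 0
  read 'L': 0 → 0
  read 'R': 0 → 4
  read 'R': 4 → 2
  read 'L': 2 → 5
  read 'L': 5 → 1
  read 'R': 1 → 0
  read 'L': 0 → 0
  read 'L': 0 → 0
  read 'R': 0 → 4
  read 'R': 4 → 2
  read 'R': 2 → 2
  read 'L': 2 → 5
  read 'R': 5 → 2
  read 'L': 2 → 5
  read 'R': 5 → 2
  read 'L': 2 → 5
  end 5, rejected
w5:
  start at 4
  read 'R': 4 → 2
  read 'L': 2 → 5
  read 'R': 5 → 2
  read 'R': 2 → 2
  read 'R': 2 → 2
  read 'L': 2 → 5
  read 'L': 5 → 1
  read 'R': 1 → 0
  read 'L': 0 → 0
  read 'R': 0 → 4
  read 'L': 4 → 0
  read 'L': 0 → 0
  read 'L': 0 → 0
  read 'R': 0 → 4
  read 'L': 4 → 0
  end 0, rejected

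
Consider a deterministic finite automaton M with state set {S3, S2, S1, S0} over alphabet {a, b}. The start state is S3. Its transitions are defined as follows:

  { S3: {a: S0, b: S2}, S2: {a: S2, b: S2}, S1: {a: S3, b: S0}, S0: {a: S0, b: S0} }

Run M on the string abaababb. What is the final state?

S3 → S0 → S0 → S0 → S0 → S0 → S0 → S0 → S0

S0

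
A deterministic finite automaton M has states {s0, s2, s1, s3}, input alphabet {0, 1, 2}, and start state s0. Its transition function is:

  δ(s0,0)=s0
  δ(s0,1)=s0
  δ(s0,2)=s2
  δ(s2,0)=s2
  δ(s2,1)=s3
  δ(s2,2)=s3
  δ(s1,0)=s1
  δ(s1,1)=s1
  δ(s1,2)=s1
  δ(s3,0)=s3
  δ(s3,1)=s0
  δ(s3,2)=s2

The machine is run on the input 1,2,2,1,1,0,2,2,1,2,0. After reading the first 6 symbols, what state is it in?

Trace: s0 -1-> s0 -2-> s2 -2-> s3 -1-> s0 -1-> s0 -0-> s0
After 6 symbols: s0.

s0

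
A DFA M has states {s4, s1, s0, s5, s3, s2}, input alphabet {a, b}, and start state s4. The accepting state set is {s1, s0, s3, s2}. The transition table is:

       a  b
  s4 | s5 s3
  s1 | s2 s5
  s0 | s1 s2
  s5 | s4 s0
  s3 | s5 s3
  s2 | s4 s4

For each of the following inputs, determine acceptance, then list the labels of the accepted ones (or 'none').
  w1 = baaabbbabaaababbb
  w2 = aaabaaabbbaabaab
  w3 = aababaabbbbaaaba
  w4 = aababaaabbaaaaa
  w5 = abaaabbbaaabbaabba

w1: s4 → s3 → s5 → s4 → s5 → s0 → s2 → s4 → s5 → s0 → s1 → s2 → s4 → s3 → s5 → s0 → s2 → s4  → end s4, rejected
w2: s4 → s5 → s4 → s5 → s0 → s1 → s2 → s4 → s3 → s3 → s3 → s5 → s4 → s3 → s5 → s4 → s3  → end s3, accepted
w3: s4 → s5 → s4 → s3 → s5 → s0 → s1 → s2 → s4 → s3 → s3 → s3 → s5 → s4 → s5 → s0 → s1  → end s1, accepted
w4: s4 → s5 → s4 → s3 → s5 → s0 → s1 → s2 → s4 → s3 → s3 → s5 → s4 → s5 → s4 → s5  → end s5, rejected
w5: s4 → s5 → s0 → s1 → s2 → s4 → s3 → s3 → s3 → s5 → s4 → s5 → s0 → s2 → s4 → s5 → s0 → s2 → s4  → end s4, rejected

w2, w3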